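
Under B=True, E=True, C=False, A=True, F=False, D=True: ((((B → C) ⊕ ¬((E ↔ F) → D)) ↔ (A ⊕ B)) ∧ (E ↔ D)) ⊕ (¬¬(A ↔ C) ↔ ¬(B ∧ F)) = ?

Substituting B=True, E=True, C=False, A=True, F=False, D=True:
B → C = True → False = False
E ↔ F = True ↔ False = False
(E ↔ F) → D = False → True = True
¬((E ↔ F) → D) = ¬True = False
(B → C) ⊕ ¬((E ↔ F) → D) = False ⊕ False = False
A ⊕ B = True ⊕ True = False
((B → C) ⊕ ¬((E ↔ F) → D)) ↔ (A ⊕ B) = False ↔ False = True
E ↔ D = True ↔ True = True
(((B → C) ⊕ ¬((E ↔ F) → D)) ↔ (A ⊕ B)) ∧ (E ↔ D) = True ∧ True = True
A ↔ C = True ↔ False = False
¬(A ↔ C) = ¬False = True
¬¬(A ↔ C) = ¬True = False
B ∧ F = True ∧ False = False
¬(B ∧ F) = ¬False = True
¬¬(A ↔ C) ↔ ¬(B ∧ F) = False ↔ True = False
((((B → C) ⊕ ¬((E ↔ F) → D)) ↔ (A ⊕ B)) ∧ (E ↔ D)) ⊕ (¬¬(A ↔ C) ↔ ¬(B ∧ F)) = True ⊕ False = True

True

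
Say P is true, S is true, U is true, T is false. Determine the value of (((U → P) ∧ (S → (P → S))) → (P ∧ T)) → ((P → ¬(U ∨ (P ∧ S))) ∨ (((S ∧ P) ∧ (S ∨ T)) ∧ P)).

Substituting P=True, S=True, U=True, T=False:
U → P = True → True = True
P → S = True → True = True
S → (P → S) = True → True = True
(U → P) ∧ (S → (P → S)) = True ∧ True = True
P ∧ T = True ∧ False = False
((U → P) ∧ (S → (P → S))) → (P ∧ T) = True → False = False
P ∧ S = True ∧ True = True
U ∨ (P ∧ S) = True ∨ True = True
¬(U ∨ (P ∧ S)) = ¬True = False
P → ¬(U ∨ (P ∧ S)) = True → False = False
S ∧ P = True ∧ True = True
S ∨ T = True ∨ False = True
(S ∧ P) ∧ (S ∨ T) = True ∧ True = True
((S ∧ P) ∧ (S ∨ T)) ∧ P = True ∧ True = True
(P → ¬(U ∨ (P ∧ S))) ∨ (((S ∧ P) ∧ (S ∨ T)) ∧ P) = False ∨ True = True
(((U → P) ∧ (S → (P → S))) → (P ∧ T)) → ((P → ¬(U ∨ (P ∧ S))) ∨ (((S ∧ P) ∧ (S ∨ T)) ∧ P)) = False → True = True

True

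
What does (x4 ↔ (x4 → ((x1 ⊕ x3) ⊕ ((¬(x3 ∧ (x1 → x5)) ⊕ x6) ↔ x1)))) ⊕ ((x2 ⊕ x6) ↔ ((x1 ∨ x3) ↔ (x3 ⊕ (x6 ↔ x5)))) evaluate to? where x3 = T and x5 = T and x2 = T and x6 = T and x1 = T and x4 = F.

x1 ⊕ x3 = T ⊕ T = F
x1 → x5 = T → T = T
x3 ∧ (x1 → x5) = T ∧ T = T
¬(x3 ∧ (x1 → x5)) = ¬T = F
¬(x3 ∧ (x1 → x5)) ⊕ x6 = F ⊕ T = T
(¬(x3 ∧ (x1 → x5)) ⊕ x6) ↔ x1 = T ↔ T = T
(x1 ⊕ x3) ⊕ ((¬(x3 ∧ (x1 → x5)) ⊕ x6) ↔ x1) = F ⊕ T = T
x4 → ((x1 ⊕ x3) ⊕ ((¬(x3 ∧ (x1 → x5)) ⊕ x6) ↔ x1)) = F → T = T
x4 ↔ (x4 → ((x1 ⊕ x3) ⊕ ((¬(x3 ∧ (x1 → x5)) ⊕ x6) ↔ x1))) = F ↔ T = F
x2 ⊕ x6 = T ⊕ T = F
x1 ∨ x3 = T ∨ T = T
x6 ↔ x5 = T ↔ T = T
x3 ⊕ (x6 ↔ x5) = T ⊕ T = F
(x1 ∨ x3) ↔ (x3 ⊕ (x6 ↔ x5)) = T ↔ F = F
(x2 ⊕ x6) ↔ ((x1 ∨ x3) ↔ (x3 ⊕ (x6 ↔ x5))) = F ↔ F = T
(x4 ↔ (x4 → ((x1 ⊕ x3) ⊕ ((¬(x3 ∧ (x1 → x5)) ⊕ x6) ↔ x1)))) ⊕ ((x2 ⊕ x6) ↔ ((x1 ∨ x3) ↔ (x3 ⊕ (x6 ↔ x5)))) = F ⊕ T = T

T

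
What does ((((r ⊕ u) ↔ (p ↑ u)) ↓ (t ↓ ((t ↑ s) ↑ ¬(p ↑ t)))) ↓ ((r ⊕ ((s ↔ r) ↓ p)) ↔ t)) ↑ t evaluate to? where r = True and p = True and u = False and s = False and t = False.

True

r ⊕ u = True ⊕ False = True
p ↑ u = True ↑ False = True
(r ⊕ u) ↔ (p ↑ u) = True ↔ True = True
t ↑ s = False ↑ False = True
p ↑ t = True ↑ False = True
¬(p ↑ t) = ¬True = False
(t ↑ s) ↑ ¬(p ↑ t) = True ↑ False = True
t ↓ ((t ↑ s) ↑ ¬(p ↑ t)) = False ↓ True = False
((r ⊕ u) ↔ (p ↑ u)) ↓ (t ↓ ((t ↑ s) ↑ ¬(p ↑ t))) = True ↓ False = False
s ↔ r = False ↔ True = False
(s ↔ r) ↓ p = False ↓ True = False
r ⊕ ((s ↔ r) ↓ p) = True ⊕ False = True
(r ⊕ ((s ↔ r) ↓ p)) ↔ t = True ↔ False = False
(((r ⊕ u) ↔ (p ↑ u)) ↓ (t ↓ ((t ↑ s) ↑ ¬(p ↑ t)))) ↓ ((r ⊕ ((s ↔ r) ↓ p)) ↔ t) = False ↓ False = True
((((r ⊕ u) ↔ (p ↑ u)) ↓ (t ↓ ((t ↑ s) ↑ ¬(p ↑ t)))) ↓ ((r ⊕ ((s ↔ r) ↓ p)) ↔ t)) ↑ t = True ↑ False = True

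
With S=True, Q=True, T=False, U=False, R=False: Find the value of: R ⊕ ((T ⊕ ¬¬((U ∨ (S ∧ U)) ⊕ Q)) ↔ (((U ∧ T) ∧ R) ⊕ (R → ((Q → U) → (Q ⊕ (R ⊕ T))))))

Substituting S=True, Q=True, T=False, U=False, R=False:
S ∧ U = True ∧ False = False
U ∨ (S ∧ U) = False ∨ False = False
(U ∨ (S ∧ U)) ⊕ Q = False ⊕ True = True
¬((U ∨ (S ∧ U)) ⊕ Q) = ¬True = False
¬¬((U ∨ (S ∧ U)) ⊕ Q) = ¬False = True
T ⊕ ¬¬((U ∨ (S ∧ U)) ⊕ Q) = False ⊕ True = True
U ∧ T = False ∧ False = False
(U ∧ T) ∧ R = False ∧ False = False
Q → U = True → False = False
R ⊕ T = False ⊕ False = False
Q ⊕ (R ⊕ T) = True ⊕ False = True
(Q → U) → (Q ⊕ (R ⊕ T)) = False → True = True
R → ((Q → U) → (Q ⊕ (R ⊕ T))) = False → True = True
((U ∧ T) ∧ R) ⊕ (R → ((Q → U) → (Q ⊕ (R ⊕ T)))) = False ⊕ True = True
(T ⊕ ¬¬((U ∨ (S ∧ U)) ⊕ Q)) ↔ (((U ∧ T) ∧ R) ⊕ (R → ((Q → U) → (Q ⊕ (R ⊕ T))))) = True ↔ True = True
R ⊕ ((T ⊕ ¬¬((U ∨ (S ∧ U)) ⊕ Q)) ↔ (((U ∧ T) ∧ R) ⊕ (R → ((Q → U) → (Q ⊕ (R ⊕ T)))))) = False ⊕ True = True

True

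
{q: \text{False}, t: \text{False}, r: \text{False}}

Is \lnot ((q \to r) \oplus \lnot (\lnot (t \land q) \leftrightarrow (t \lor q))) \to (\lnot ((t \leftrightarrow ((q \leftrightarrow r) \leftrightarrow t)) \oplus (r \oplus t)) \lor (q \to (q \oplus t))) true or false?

\text{True}

q \to r = \text{False} \to \text{False} = \text{True}
t \land q = \text{False} \land \text{False} = \text{False}
\lnot (t \land q) = \lnot \text{False} = \text{True}
t \lor q = \text{False} \lor \text{False} = \text{False}
\lnot (t \land q) \leftrightarrow (t \lor q) = \text{True} \leftrightarrow \text{False} = \text{False}
\lnot (\lnot (t \land q) \leftrightarrow (t \lor q)) = \lnot \text{False} = \text{True}
(q \to r) \oplus \lnot (\lnot (t \land q) \leftrightarrow (t \lor q)) = \text{True} \oplus \text{True} = \text{False}
\lnot ((q \to r) \oplus \lnot (\lnot (t \land q) \leftrightarrow (t \lor q))) = \lnot \text{False} = \text{True}
q \leftrightarrow r = \text{False} \leftrightarrow \text{False} = \text{True}
(q \leftrightarrow r) \leftrightarrow t = \text{True} \leftrightarrow \text{False} = \text{False}
t \leftrightarrow ((q \leftrightarrow r) \leftrightarrow t) = \text{False} \leftrightarrow \text{False} = \text{True}
r \oplus t = \text{False} \oplus \text{False} = \text{False}
(t \leftrightarrow ((q \leftrightarrow r) \leftrightarrow t)) \oplus (r \oplus t) = \text{True} \oplus \text{False} = \text{True}
\lnot ((t \leftrightarrow ((q \leftrightarrow r) \leftrightarrow t)) \oplus (r \oplus t)) = \lnot \text{True} = \text{False}
q \oplus t = \text{False} \oplus \text{False} = \text{False}
q \to (q \oplus t) = \text{False} \to \text{False} = \text{True}
\lnot ((t \leftrightarrow ((q \leftrightarrow r) \leftrightarrow t)) \oplus (r \oplus t)) \lor (q \to (q \oplus t)) = \text{False} \lor \text{True} = \text{True}
\lnot ((q \to r) \oplus \lnot (\lnot (t \land q) \leftrightarrow (t \lor q))) \to (\lnot ((t \leftrightarrow ((q \leftrightarrow r) \leftrightarrow t)) \oplus (r \oplus t)) \lor (q \to (q \oplus t))) = \text{True} \to \text{True} = \text{True}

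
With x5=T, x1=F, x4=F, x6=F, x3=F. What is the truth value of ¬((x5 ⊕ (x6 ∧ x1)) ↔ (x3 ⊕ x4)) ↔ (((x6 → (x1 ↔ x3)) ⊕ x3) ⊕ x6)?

T

x6 ∧ x1 = F ∧ F = F
x5 ⊕ (x6 ∧ x1) = T ⊕ F = T
x3 ⊕ x4 = F ⊕ F = F
(x5 ⊕ (x6 ∧ x1)) ↔ (x3 ⊕ x4) = T ↔ F = F
¬((x5 ⊕ (x6 ∧ x1)) ↔ (x3 ⊕ x4)) = ¬F = T
x1 ↔ x3 = F ↔ F = T
x6 → (x1 ↔ x3) = F → T = T
(x6 → (x1 ↔ x3)) ⊕ x3 = T ⊕ F = T
((x6 → (x1 ↔ x3)) ⊕ x3) ⊕ x6 = T ⊕ F = T
¬((x5 ⊕ (x6 ∧ x1)) ↔ (x3 ⊕ x4)) ↔ (((x6 → (x1 ↔ x3)) ⊕ x3) ⊕ x6) = T ↔ T = T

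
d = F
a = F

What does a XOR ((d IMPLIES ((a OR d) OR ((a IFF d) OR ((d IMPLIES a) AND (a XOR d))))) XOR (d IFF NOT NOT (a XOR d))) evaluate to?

a OR d = F OR F = F
a IFF d = F IFF F = T
d IMPLIES a = F IMPLIES F = T
a XOR d = F XOR F = F
(d IMPLIES a) AND (a XOR d) = T AND F = F
(a IFF d) OR ((d IMPLIES a) AND (a XOR d)) = T OR F = T
(a OR d) OR ((a IFF d) OR ((d IMPLIES a) AND (a XOR d))) = F OR T = T
d IMPLIES ((a OR d) OR ((a IFF d) OR ((d IMPLIES a) AND (a XOR d)))) = F IMPLIES T = T
a XOR d = F XOR F = F
NOT (a XOR d) = NOT F = T
NOT NOT (a XOR d) = NOT T = F
d IFF NOT NOT (a XOR d) = F IFF F = T
(d IMPLIES ((a OR d) OR ((a IFF d) OR ((d IMPLIES a) AND (a XOR d))))) XOR (d IFF NOT NOT (a XOR d)) = T XOR T = F
a XOR ((d IMPLIES ((a OR d) OR ((a IFF d) OR ((d IMPLIES a) AND (a XOR d))))) XOR (d IFF NOT NOT (a XOR d))) = F XOR F = F

F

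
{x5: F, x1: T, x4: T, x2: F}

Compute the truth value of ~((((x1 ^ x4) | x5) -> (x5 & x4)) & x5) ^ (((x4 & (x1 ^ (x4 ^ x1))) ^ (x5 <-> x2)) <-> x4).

T

x1 ^ x4 = T ^ T = F
(x1 ^ x4) | x5 = F | F = F
x5 & x4 = F & T = F
((x1 ^ x4) | x5) -> (x5 & x4) = F -> F = T
(((x1 ^ x4) | x5) -> (x5 & x4)) & x5 = T & F = F
~((((x1 ^ x4) | x5) -> (x5 & x4)) & x5) = ~F = T
x4 ^ x1 = T ^ T = F
x1 ^ (x4 ^ x1) = T ^ F = T
x4 & (x1 ^ (x4 ^ x1)) = T & T = T
x5 <-> x2 = F <-> F = T
(x4 & (x1 ^ (x4 ^ x1))) ^ (x5 <-> x2) = T ^ T = F
((x4 & (x1 ^ (x4 ^ x1))) ^ (x5 <-> x2)) <-> x4 = F <-> T = F
~((((x1 ^ x4) | x5) -> (x5 & x4)) & x5) ^ (((x4 & (x1 ^ (x4 ^ x1))) ^ (x5 <-> x2)) <-> x4) = T ^ F = T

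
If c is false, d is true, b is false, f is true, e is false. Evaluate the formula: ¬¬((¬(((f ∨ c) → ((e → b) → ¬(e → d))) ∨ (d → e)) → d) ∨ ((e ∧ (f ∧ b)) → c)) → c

f ∨ c = T ∨ F = T
e → b = F → F = T
e → d = F → T = T
¬(e → d) = ¬T = F
(e → b) → ¬(e → d) = T → F = F
(f ∨ c) → ((e → b) → ¬(e → d)) = T → F = F
d → e = T → F = F
((f ∨ c) → ((e → b) → ¬(e → d))) ∨ (d → e) = F ∨ F = F
¬(((f ∨ c) → ((e → b) → ¬(e → d))) ∨ (d → e)) = ¬F = T
¬(((f ∨ c) → ((e → b) → ¬(e → d))) ∨ (d → e)) → d = T → T = T
f ∧ b = T ∧ F = F
e ∧ (f ∧ b) = F ∧ F = F
(e ∧ (f ∧ b)) → c = F → F = T
(¬(((f ∨ c) → ((e → b) → ¬(e → d))) ∨ (d → e)) → d) ∨ ((e ∧ (f ∧ b)) → c) = T ∨ T = T
¬((¬(((f ∨ c) → ((e → b) → ¬(e → d))) ∨ (d → e)) → d) ∨ ((e ∧ (f ∧ b)) → c)) = ¬T = F
¬¬((¬(((f ∨ c) → ((e → b) → ¬(e → d))) ∨ (d → e)) → d) ∨ ((e ∧ (f ∧ b)) → c)) = ¬F = T
¬¬((¬(((f ∨ c) → ((e → b) → ¬(e → d))) ∨ (d → e)) → d) ∨ ((e ∧ (f ∧ b)) → c)) → c = T → F = F

F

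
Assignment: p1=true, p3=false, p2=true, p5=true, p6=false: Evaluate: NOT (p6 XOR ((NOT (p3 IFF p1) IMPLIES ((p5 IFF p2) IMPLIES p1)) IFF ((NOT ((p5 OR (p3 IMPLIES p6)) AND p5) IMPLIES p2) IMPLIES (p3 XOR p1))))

false

Substituting p1=true, p3=false, p2=true, p5=true, p6=false:
p3 IFF p1 = false IFF true = false
NOT (p3 IFF p1) = NOT false = true
p5 IFF p2 = true IFF true = true
(p5 IFF p2) IMPLIES p1 = true IMPLIES true = true
NOT (p3 IFF p1) IMPLIES ((p5 IFF p2) IMPLIES p1) = true IMPLIES true = true
p3 IMPLIES p6 = false IMPLIES false = true
p5 OR (p3 IMPLIES p6) = true OR true = true
(p5 OR (p3 IMPLIES p6)) AND p5 = true AND true = true
NOT ((p5 OR (p3 IMPLIES p6)) AND p5) = NOT true = false
NOT ((p5 OR (p3 IMPLIES p6)) AND p5) IMPLIES p2 = false IMPLIES true = true
p3 XOR p1 = false XOR true = true
(NOT ((p5 OR (p3 IMPLIES p6)) AND p5) IMPLIES p2) IMPLIES (p3 XOR p1) = true IMPLIES true = true
(NOT (p3 IFF p1) IMPLIES ((p5 IFF p2) IMPLIES p1)) IFF ((NOT ((p5 OR (p3 IMPLIES p6)) AND p5) IMPLIES p2) IMPLIES (p3 XOR p1)) = true IFF true = true
p6 XOR ((NOT (p3 IFF p1) IMPLIES ((p5 IFF p2) IMPLIES p1)) IFF ((NOT ((p5 OR (p3 IMPLIES p6)) AND p5) IMPLIES p2) IMPLIES (p3 XOR p1))) = false XOR true = true
NOT (p6 XOR ((NOT (p3 IFF p1) IMPLIES ((p5 IFF p2) IMPLIES p1)) IFF ((NOT ((p5 OR (p3 IMPLIES p6)) AND p5) IMPLIES p2) IMPLIES (p3 XOR p1)))) = NOT true = false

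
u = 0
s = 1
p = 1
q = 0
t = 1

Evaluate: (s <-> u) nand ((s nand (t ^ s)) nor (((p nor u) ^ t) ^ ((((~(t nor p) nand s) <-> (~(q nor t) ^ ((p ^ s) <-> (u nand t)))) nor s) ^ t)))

1

s <-> u = 1 <-> 0 = 0
t ^ s = 1 ^ 1 = 0
s nand (t ^ s) = 1 nand 0 = 1
p nor u = 1 nor 0 = 0
(p nor u) ^ t = 0 ^ 1 = 1
t nor p = 1 nor 1 = 0
~(t nor p) = ~0 = 1
~(t nor p) nand s = 1 nand 1 = 0
q nor t = 0 nor 1 = 0
~(q nor t) = ~0 = 1
p ^ s = 1 ^ 1 = 0
u nand t = 0 nand 1 = 1
(p ^ s) <-> (u nand t) = 0 <-> 1 = 0
~(q nor t) ^ ((p ^ s) <-> (u nand t)) = 1 ^ 0 = 1
(~(t nor p) nand s) <-> (~(q nor t) ^ ((p ^ s) <-> (u nand t))) = 0 <-> 1 = 0
((~(t nor p) nand s) <-> (~(q nor t) ^ ((p ^ s) <-> (u nand t)))) nor s = 0 nor 1 = 0
(((~(t nor p) nand s) <-> (~(q nor t) ^ ((p ^ s) <-> (u nand t)))) nor s) ^ t = 0 ^ 1 = 1
((p nor u) ^ t) ^ ((((~(t nor p) nand s) <-> (~(q nor t) ^ ((p ^ s) <-> (u nand t)))) nor s) ^ t) = 1 ^ 1 = 0
(s nand (t ^ s)) nor (((p nor u) ^ t) ^ ((((~(t nor p) nand s) <-> (~(q nor t) ^ ((p ^ s) <-> (u nand t)))) nor s) ^ t)) = 1 nor 0 = 0
(s <-> u) nand ((s nand (t ^ s)) nor (((p nor u) ^ t) ^ ((((~(t nor p) nand s) <-> (~(q nor t) ^ ((p ^ s) <-> (u nand t)))) nor s) ^ t))) = 0 nand 0 = 1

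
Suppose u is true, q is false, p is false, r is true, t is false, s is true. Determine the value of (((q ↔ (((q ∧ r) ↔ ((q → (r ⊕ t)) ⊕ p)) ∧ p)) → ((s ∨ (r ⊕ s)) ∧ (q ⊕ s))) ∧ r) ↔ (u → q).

Substituting u=T, q=F, p=F, r=T, t=F, s=T:
q ∧ r = F ∧ T = F
r ⊕ t = T ⊕ F = T
q → (r ⊕ t) = F → T = T
(q → (r ⊕ t)) ⊕ p = T ⊕ F = T
(q ∧ r) ↔ ((q → (r ⊕ t)) ⊕ p) = F ↔ T = F
((q ∧ r) ↔ ((q → (r ⊕ t)) ⊕ p)) ∧ p = F ∧ F = F
q ↔ (((q ∧ r) ↔ ((q → (r ⊕ t)) ⊕ p)) ∧ p) = F ↔ F = T
r ⊕ s = T ⊕ T = F
s ∨ (r ⊕ s) = T ∨ F = T
q ⊕ s = F ⊕ T = T
(s ∨ (r ⊕ s)) ∧ (q ⊕ s) = T ∧ T = T
(q ↔ (((q ∧ r) ↔ ((q → (r ⊕ t)) ⊕ p)) ∧ p)) → ((s ∨ (r ⊕ s)) ∧ (q ⊕ s)) = T → T = T
((q ↔ (((q ∧ r) ↔ ((q → (r ⊕ t)) ⊕ p)) ∧ p)) → ((s ∨ (r ⊕ s)) ∧ (q ⊕ s))) ∧ r = T ∧ T = T
u → q = T → F = F
(((q ↔ (((q ∧ r) ↔ ((q → (r ⊕ t)) ⊕ p)) ∧ p)) → ((s ∨ (r ⊕ s)) ∧ (q ⊕ s))) ∧ r) ↔ (u → q) = T ↔ F = F

F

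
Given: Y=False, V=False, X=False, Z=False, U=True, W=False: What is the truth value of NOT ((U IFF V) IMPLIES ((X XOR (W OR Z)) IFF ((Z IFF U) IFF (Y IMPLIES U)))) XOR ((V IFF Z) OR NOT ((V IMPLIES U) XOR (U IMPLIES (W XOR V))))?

True

U IFF V = True IFF False = False
W OR Z = False OR False = False
X XOR (W OR Z) = False XOR False = False
Z IFF U = False IFF True = False
Y IMPLIES U = False IMPLIES True = True
(Z IFF U) IFF (Y IMPLIES U) = False IFF True = False
(X XOR (W OR Z)) IFF ((Z IFF U) IFF (Y IMPLIES U)) = False IFF False = True
(U IFF V) IMPLIES ((X XOR (W OR Z)) IFF ((Z IFF U) IFF (Y IMPLIES U))) = False IMPLIES True = True
NOT ((U IFF V) IMPLIES ((X XOR (W OR Z)) IFF ((Z IFF U) IFF (Y IMPLIES U)))) = NOT True = False
V IFF Z = False IFF False = True
V IMPLIES U = False IMPLIES True = True
W XOR V = False XOR False = False
U IMPLIES (W XOR V) = True IMPLIES False = False
(V IMPLIES U) XOR (U IMPLIES (W XOR V)) = True XOR False = True
NOT ((V IMPLIES U) XOR (U IMPLIES (W XOR V))) = NOT True = False
(V IFF Z) OR NOT ((V IMPLIES U) XOR (U IMPLIES (W XOR V))) = True OR False = True
NOT ((U IFF V) IMPLIES ((X XOR (W OR Z)) IFF ((Z IFF U) IFF (Y IMPLIES U)))) XOR ((V IFF Z) OR NOT ((V IMPLIES U) XOR (U IMPLIES (W XOR V)))) = False XOR True = True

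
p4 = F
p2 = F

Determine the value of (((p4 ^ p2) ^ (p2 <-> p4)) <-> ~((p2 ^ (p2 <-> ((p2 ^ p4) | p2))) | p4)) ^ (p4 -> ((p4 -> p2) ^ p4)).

T

p4 ^ p2 = F ^ F = F
p2 <-> p4 = F <-> F = T
(p4 ^ p2) ^ (p2 <-> p4) = F ^ T = T
p2 ^ p4 = F ^ F = F
(p2 ^ p4) | p2 = F | F = F
p2 <-> ((p2 ^ p4) | p2) = F <-> F = T
p2 ^ (p2 <-> ((p2 ^ p4) | p2)) = F ^ T = T
(p2 ^ (p2 <-> ((p2 ^ p4) | p2))) | p4 = T | F = T
~((p2 ^ (p2 <-> ((p2 ^ p4) | p2))) | p4) = ~T = F
((p4 ^ p2) ^ (p2 <-> p4)) <-> ~((p2 ^ (p2 <-> ((p2 ^ p4) | p2))) | p4) = T <-> F = F
p4 -> p2 = F -> F = T
(p4 -> p2) ^ p4 = T ^ F = T
p4 -> ((p4 -> p2) ^ p4) = F -> T = T
(((p4 ^ p2) ^ (p2 <-> p4)) <-> ~((p2 ^ (p2 <-> ((p2 ^ p4) | p2))) | p4)) ^ (p4 -> ((p4 -> p2) ^ p4)) = F ^ T = T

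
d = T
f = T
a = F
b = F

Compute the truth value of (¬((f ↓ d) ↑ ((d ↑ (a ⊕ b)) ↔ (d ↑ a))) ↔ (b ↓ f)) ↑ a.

f ↓ d = T ↓ T = F
a ⊕ b = F ⊕ F = F
d ↑ (a ⊕ b) = T ↑ F = T
d ↑ a = T ↑ F = T
(d ↑ (a ⊕ b)) ↔ (d ↑ a) = T ↔ T = T
(f ↓ d) ↑ ((d ↑ (a ⊕ b)) ↔ (d ↑ a)) = F ↑ T = T
¬((f ↓ d) ↑ ((d ↑ (a ⊕ b)) ↔ (d ↑ a))) = ¬T = F
b ↓ f = F ↓ T = F
¬((f ↓ d) ↑ ((d ↑ (a ⊕ b)) ↔ (d ↑ a))) ↔ (b ↓ f) = F ↔ F = T
(¬((f ↓ d) ↑ ((d ↑ (a ⊕ b)) ↔ (d ↑ a))) ↔ (b ↓ f)) ↑ a = T ↑ F = T

T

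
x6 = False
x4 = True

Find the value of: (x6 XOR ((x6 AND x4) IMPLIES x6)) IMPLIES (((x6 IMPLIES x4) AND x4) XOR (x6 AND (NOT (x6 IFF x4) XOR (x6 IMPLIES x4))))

True

Substituting x6=False, x4=True:
x6 AND x4 = False AND True = False
(x6 AND x4) IMPLIES x6 = False IMPLIES False = True
x6 XOR ((x6 AND x4) IMPLIES x6) = False XOR True = True
x6 IMPLIES x4 = False IMPLIES True = True
(x6 IMPLIES x4) AND x4 = True AND True = True
x6 IFF x4 = False IFF True = False
NOT (x6 IFF x4) = NOT False = True
x6 IMPLIES x4 = False IMPLIES True = True
NOT (x6 IFF x4) XOR (x6 IMPLIES x4) = True XOR True = False
x6 AND (NOT (x6 IFF x4) XOR (x6 IMPLIES x4)) = False AND False = False
((x6 IMPLIES x4) AND x4) XOR (x6 AND (NOT (x6 IFF x4) XOR (x6 IMPLIES x4))) = True XOR False = True
(x6 XOR ((x6 AND x4) IMPLIES x6)) IMPLIES (((x6 IMPLIES x4) AND x4) XOR (x6 AND (NOT (x6 IFF x4) XOR (x6 IMPLIES x4)))) = True IMPLIES True = True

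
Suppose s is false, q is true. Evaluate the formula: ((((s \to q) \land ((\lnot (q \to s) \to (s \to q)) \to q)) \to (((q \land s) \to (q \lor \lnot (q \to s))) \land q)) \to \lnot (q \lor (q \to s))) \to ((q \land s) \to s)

T

Substituting s=F, q=T:
s \to q = F \to T = T
q \to s = T \to F = F
\lnot (q \to s) = \lnot F = T
s \to q = F \to T = T
\lnot (q \to s) \to (s \to q) = T \to T = T
(\lnot (q \to s) \to (s \to q)) \to q = T \to T = T
(s \to q) \land ((\lnot (q \to s) \to (s \to q)) \to q) = T \land T = T
q \land s = T \land F = F
q \to s = T \to F = F
\lnot (q \to s) = \lnot F = T
q \lor \lnot (q \to s) = T \lor T = T
(q \land s) \to (q \lor \lnot (q \to s)) = F \to T = T
((q \land s) \to (q \lor \lnot (q \to s))) \land q = T \land T = T
((s \to q) \land ((\lnot (q \to s) \to (s \to q)) \to q)) \to (((q \land s) \to (q \lor \lnot (q \to s))) \land q) = T \to T = T
q \to s = T \to F = F
q \lor (q \to s) = T \lor F = T
\lnot (q \lor (q \to s)) = \lnot T = F
(((s \to q) \land ((\lnot (q \to s) \to (s \to q)) \to q)) \to (((q \land s) \to (q \lor \lnot (q \to s))) \land q)) \to \lnot (q \lor (q \to s)) = T \to F = F
q \land s = T \land F = F
(q \land s) \to s = F \to F = T
((((s \to q) \land ((\lnot (q \to s) \to (s \to q)) \to q)) \to (((q \land s) \to (q \lor \lnot (q \to s))) \land q)) \to \lnot (q \lor (q \to s))) \to ((q \land s) \to s) = F \to T = T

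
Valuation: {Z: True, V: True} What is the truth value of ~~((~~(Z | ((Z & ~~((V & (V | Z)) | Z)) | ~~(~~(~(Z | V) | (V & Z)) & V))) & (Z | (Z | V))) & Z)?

V | Z = True | True = True
V & (V | Z) = True & True = True
(V & (V | Z)) | Z = True | True = True
~((V & (V | Z)) | Z) = ~True = False
~~((V & (V | Z)) | Z) = ~False = True
Z & ~~((V & (V | Z)) | Z) = True & True = True
Z | V = True | True = True
~(Z | V) = ~True = False
V & Z = True & True = True
~(Z | V) | (V & Z) = False | True = True
~(~(Z | V) | (V & Z)) = ~True = False
~~(~(Z | V) | (V & Z)) = ~False = True
~~(~(Z | V) | (V & Z)) & V = True & True = True
~(~~(~(Z | V) | (V & Z)) & V) = ~True = False
~~(~~(~(Z | V) | (V & Z)) & V) = ~False = True
(Z & ~~((V & (V | Z)) | Z)) | ~~(~~(~(Z | V) | (V & Z)) & V) = True | True = True
Z | ((Z & ~~((V & (V | Z)) | Z)) | ~~(~~(~(Z | V) | (V & Z)) & V)) = True | True = True
~(Z | ((Z & ~~((V & (V | Z)) | Z)) | ~~(~~(~(Z | V) | (V & Z)) & V))) = ~True = False
~~(Z | ((Z & ~~((V & (V | Z)) | Z)) | ~~(~~(~(Z | V) | (V & Z)) & V))) = ~False = True
Z | V = True | True = True
Z | (Z | V) = True | True = True
~~(Z | ((Z & ~~((V & (V | Z)) | Z)) | ~~(~~(~(Z | V) | (V & Z)) & V))) & (Z | (Z | V)) = True & True = True
(~~(Z | ((Z & ~~((V & (V | Z)) | Z)) | ~~(~~(~(Z | V) | (V & Z)) & V))) & (Z | (Z | V))) & Z = True & True = True
~((~~(Z | ((Z & ~~((V & (V | Z)) | Z)) | ~~(~~(~(Z | V) | (V & Z)) & V))) & (Z | (Z | V))) & Z) = ~True = False
~~((~~(Z | ((Z & ~~((V & (V | Z)) | Z)) | ~~(~~(~(Z | V) | (V & Z)) & V))) & (Z | (Z | V))) & Z) = ~False = True

True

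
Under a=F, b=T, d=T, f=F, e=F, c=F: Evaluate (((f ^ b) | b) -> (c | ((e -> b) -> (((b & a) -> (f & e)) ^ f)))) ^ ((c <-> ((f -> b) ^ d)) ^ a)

F

f ^ b = F ^ T = T
(f ^ b) | b = T | T = T
e -> b = F -> T = T
b & a = T & F = F
f & e = F & F = F
(b & a) -> (f & e) = F -> F = T
((b & a) -> (f & e)) ^ f = T ^ F = T
(e -> b) -> (((b & a) -> (f & e)) ^ f) = T -> T = T
c | ((e -> b) -> (((b & a) -> (f & e)) ^ f)) = F | T = T
((f ^ b) | b) -> (c | ((e -> b) -> (((b & a) -> (f & e)) ^ f))) = T -> T = T
f -> b = F -> T = T
(f -> b) ^ d = T ^ T = F
c <-> ((f -> b) ^ d) = F <-> F = T
(c <-> ((f -> b) ^ d)) ^ a = T ^ F = T
(((f ^ b) | b) -> (c | ((e -> b) -> (((b & a) -> (f & e)) ^ f)))) ^ ((c <-> ((f -> b) ^ d)) ^ a) = T ^ T = F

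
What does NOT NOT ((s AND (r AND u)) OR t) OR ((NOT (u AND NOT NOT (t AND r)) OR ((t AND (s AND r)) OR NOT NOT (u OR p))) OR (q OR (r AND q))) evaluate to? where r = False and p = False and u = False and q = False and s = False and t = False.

True

r AND u = False AND False = False
s AND (r AND u) = False AND False = False
(s AND (r AND u)) OR t = False OR False = False
NOT ((s AND (r AND u)) OR t) = NOT False = True
NOT NOT ((s AND (r AND u)) OR t) = NOT True = False
t AND r = False AND False = False
NOT (t AND r) = NOT False = True
NOT NOT (t AND r) = NOT True = False
u AND NOT NOT (t AND r) = False AND False = False
NOT (u AND NOT NOT (t AND r)) = NOT False = True
s AND r = False AND False = False
t AND (s AND r) = False AND False = False
u OR p = False OR False = False
NOT (u OR p) = NOT False = True
NOT NOT (u OR p) = NOT True = False
(t AND (s AND r)) OR NOT NOT (u OR p) = False OR False = False
NOT (u AND NOT NOT (t AND r)) OR ((t AND (s AND r)) OR NOT NOT (u OR p)) = True OR False = True
r AND q = False AND False = False
q OR (r AND q) = False OR False = False
(NOT (u AND NOT NOT (t AND r)) OR ((t AND (s AND r)) OR NOT NOT (u OR p))) OR (q OR (r AND q)) = True OR False = True
NOT NOT ((s AND (r AND u)) OR t) OR ((NOT (u AND NOT NOT (t AND r)) OR ((t AND (s AND r)) OR NOT NOT (u OR p))) OR (q OR (r AND q))) = False OR True = True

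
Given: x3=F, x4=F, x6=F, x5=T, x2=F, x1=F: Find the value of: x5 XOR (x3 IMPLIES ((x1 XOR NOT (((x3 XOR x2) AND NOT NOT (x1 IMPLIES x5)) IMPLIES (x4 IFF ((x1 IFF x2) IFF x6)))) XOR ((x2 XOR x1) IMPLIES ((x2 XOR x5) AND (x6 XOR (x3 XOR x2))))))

Substituting x3=F, x4=F, x6=F, x5=T, x2=F, x1=F:
x3 XOR x2 = F XOR F = F
x1 IMPLIES x5 = F IMPLIES T = T
NOT (x1 IMPLIES x5) = NOT T = F
NOT NOT (x1 IMPLIES x5) = NOT F = T
(x3 XOR x2) AND NOT NOT (x1 IMPLIES x5) = F AND T = F
x1 IFF x2 = F IFF F = T
(x1 IFF x2) IFF x6 = T IFF F = F
x4 IFF ((x1 IFF x2) IFF x6) = F IFF F = T
((x3 XOR x2) AND NOT NOT (x1 IMPLIES x5)) IMPLIES (x4 IFF ((x1 IFF x2) IFF x6)) = F IMPLIES T = T
NOT (((x3 XOR x2) AND NOT NOT (x1 IMPLIES x5)) IMPLIES (x4 IFF ((x1 IFF x2) IFF x6))) = NOT T = F
x1 XOR NOT (((x3 XOR x2) AND NOT NOT (x1 IMPLIES x5)) IMPLIES (x4 IFF ((x1 IFF x2) IFF x6))) = F XOR F = F
x2 XOR x1 = F XOR F = F
x2 XOR x5 = F XOR T = T
x3 XOR x2 = F XOR F = F
x6 XOR (x3 XOR x2) = F XOR F = F
(x2 XOR x5) AND (x6 XOR (x3 XOR x2)) = T AND F = F
(x2 XOR x1) IMPLIES ((x2 XOR x5) AND (x6 XOR (x3 XOR x2))) = F IMPLIES F = T
(x1 XOR NOT (((x3 XOR x2) AND NOT NOT (x1 IMPLIES x5)) IMPLIES (x4 IFF ((x1 IFF x2) IFF x6)))) XOR ((x2 XOR x1) IMPLIES ((x2 XOR x5) AND (x6 XOR (x3 XOR x2)))) = F XOR T = T
x3 IMPLIES ((x1 XOR NOT (((x3 XOR x2) AND NOT NOT (x1 IMPLIES x5)) IMPLIES (x4 IFF ((x1 IFF x2) IFF x6)))) XOR ((x2 XOR x1) IMPLIES ((x2 XOR x5) AND (x6 XOR (x3 XOR x2))))) = F IMPLIES T = T
x5 XOR (x3 IMPLIES ((x1 XOR NOT (((x3 XOR x2) AND NOT NOT (x1 IMPLIES x5)) IMPLIES (x4 IFF ((x1 IFF x2) IFF x6)))) XOR ((x2 XOR x1) IMPLIES ((x2 XOR x5) AND (x6 XOR (x3 XOR x2)))))) = T XOR T = F

F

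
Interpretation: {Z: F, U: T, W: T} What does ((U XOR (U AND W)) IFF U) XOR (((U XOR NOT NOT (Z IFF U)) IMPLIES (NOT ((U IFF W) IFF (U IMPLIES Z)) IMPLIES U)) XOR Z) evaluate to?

Substituting Z=F, U=T, W=T:
U AND W = T AND T = T
U XOR (U AND W) = T XOR T = F
(U XOR (U AND W)) IFF U = F IFF T = F
Z IFF U = F IFF T = F
NOT (Z IFF U) = NOT F = T
NOT NOT (Z IFF U) = NOT T = F
U XOR NOT NOT (Z IFF U) = T XOR F = T
U IFF W = T IFF T = T
U IMPLIES Z = T IMPLIES F = F
(U IFF W) IFF (U IMPLIES Z) = T IFF F = F
NOT ((U IFF W) IFF (U IMPLIES Z)) = NOT F = T
NOT ((U IFF W) IFF (U IMPLIES Z)) IMPLIES U = T IMPLIES T = T
(U XOR NOT NOT (Z IFF U)) IMPLIES (NOT ((U IFF W) IFF (U IMPLIES Z)) IMPLIES U) = T IMPLIES T = T
((U XOR NOT NOT (Z IFF U)) IMPLIES (NOT ((U IFF W) IFF (U IMPLIES Z)) IMPLIES U)) XOR Z = T XOR F = T
((U XOR (U AND W)) IFF U) XOR (((U XOR NOT NOT (Z IFF U)) IMPLIES (NOT ((U IFF W) IFF (U IMPLIES Z)) IMPLIES U)) XOR Z) = F XOR T = T

T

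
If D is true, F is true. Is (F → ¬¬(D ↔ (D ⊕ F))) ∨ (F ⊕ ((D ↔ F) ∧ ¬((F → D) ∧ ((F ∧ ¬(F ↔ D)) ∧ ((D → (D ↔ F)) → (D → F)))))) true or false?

False

D ⊕ F = True ⊕ True = False
D ↔ (D ⊕ F) = True ↔ False = False
¬(D ↔ (D ⊕ F)) = ¬False = True
¬¬(D ↔ (D ⊕ F)) = ¬True = False
F → ¬¬(D ↔ (D ⊕ F)) = True → False = False
D ↔ F = True ↔ True = True
F → D = True → True = True
F ↔ D = True ↔ True = True
¬(F ↔ D) = ¬True = False
F ∧ ¬(F ↔ D) = True ∧ False = False
D ↔ F = True ↔ True = True
D → (D ↔ F) = True → True = True
D → F = True → True = True
(D → (D ↔ F)) → (D → F) = True → True = True
(F ∧ ¬(F ↔ D)) ∧ ((D → (D ↔ F)) → (D → F)) = False ∧ True = False
(F → D) ∧ ((F ∧ ¬(F ↔ D)) ∧ ((D → (D ↔ F)) → (D → F))) = True ∧ False = False
¬((F → D) ∧ ((F ∧ ¬(F ↔ D)) ∧ ((D → (D ↔ F)) → (D → F)))) = ¬False = True
(D ↔ F) ∧ ¬((F → D) ∧ ((F ∧ ¬(F ↔ D)) ∧ ((D → (D ↔ F)) → (D → F)))) = True ∧ True = True
F ⊕ ((D ↔ F) ∧ ¬((F → D) ∧ ((F ∧ ¬(F ↔ D)) ∧ ((D → (D ↔ F)) → (D → F))))) = True ⊕ True = False
(F → ¬¬(D ↔ (D ⊕ F))) ∨ (F ⊕ ((D ↔ F) ∧ ¬((F → D) ∧ ((F ∧ ¬(F ↔ D)) ∧ ((D → (D ↔ F)) → (D → F)))))) = False ∨ False = False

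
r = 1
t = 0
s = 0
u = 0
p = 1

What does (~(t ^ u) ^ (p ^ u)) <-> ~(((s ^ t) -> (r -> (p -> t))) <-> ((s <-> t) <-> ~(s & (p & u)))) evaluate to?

1

Substituting r=1, t=0, s=0, u=0, p=1:
t ^ u = 0 ^ 0 = 0
~(t ^ u) = ~0 = 1
p ^ u = 1 ^ 0 = 1
~(t ^ u) ^ (p ^ u) = 1 ^ 1 = 0
s ^ t = 0 ^ 0 = 0
p -> t = 1 -> 0 = 0
r -> (p -> t) = 1 -> 0 = 0
(s ^ t) -> (r -> (p -> t)) = 0 -> 0 = 1
s <-> t = 0 <-> 0 = 1
p & u = 1 & 0 = 0
s & (p & u) = 0 & 0 = 0
~(s & (p & u)) = ~0 = 1
(s <-> t) <-> ~(s & (p & u)) = 1 <-> 1 = 1
((s ^ t) -> (r -> (p -> t))) <-> ((s <-> t) <-> ~(s & (p & u))) = 1 <-> 1 = 1
~(((s ^ t) -> (r -> (p -> t))) <-> ((s <-> t) <-> ~(s & (p & u)))) = ~1 = 0
(~(t ^ u) ^ (p ^ u)) <-> ~(((s ^ t) -> (r -> (p -> t))) <-> ((s <-> t) <-> ~(s & (p & u)))) = 0 <-> 0 = 1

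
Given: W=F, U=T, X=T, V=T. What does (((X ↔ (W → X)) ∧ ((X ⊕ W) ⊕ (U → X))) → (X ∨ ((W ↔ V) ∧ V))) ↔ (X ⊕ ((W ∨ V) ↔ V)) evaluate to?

F

W → X = F → T = T
X ↔ (W → X) = T ↔ T = T
X ⊕ W = T ⊕ F = T
U → X = T → T = T
(X ⊕ W) ⊕ (U → X) = T ⊕ T = F
(X ↔ (W → X)) ∧ ((X ⊕ W) ⊕ (U → X)) = T ∧ F = F
W ↔ V = F ↔ T = F
(W ↔ V) ∧ V = F ∧ T = F
X ∨ ((W ↔ V) ∧ V) = T ∨ F = T
((X ↔ (W → X)) ∧ ((X ⊕ W) ⊕ (U → X))) → (X ∨ ((W ↔ V) ∧ V)) = F → T = T
W ∨ V = F ∨ T = T
(W ∨ V) ↔ V = T ↔ T = T
X ⊕ ((W ∨ V) ↔ V) = T ⊕ T = F
(((X ↔ (W → X)) ∧ ((X ⊕ W) ⊕ (U → X))) → (X ∨ ((W ↔ V) ∧ V))) ↔ (X ⊕ ((W ∨ V) ↔ V)) = T ↔ F = F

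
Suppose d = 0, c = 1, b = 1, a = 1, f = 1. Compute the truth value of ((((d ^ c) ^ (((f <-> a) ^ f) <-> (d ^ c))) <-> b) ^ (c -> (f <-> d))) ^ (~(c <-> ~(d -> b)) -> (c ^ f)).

d ^ c = 0 ^ 1 = 1
f <-> a = 1 <-> 1 = 1
(f <-> a) ^ f = 1 ^ 1 = 0
d ^ c = 0 ^ 1 = 1
((f <-> a) ^ f) <-> (d ^ c) = 0 <-> 1 = 0
(d ^ c) ^ (((f <-> a) ^ f) <-> (d ^ c)) = 1 ^ 0 = 1
((d ^ c) ^ (((f <-> a) ^ f) <-> (d ^ c))) <-> b = 1 <-> 1 = 1
f <-> d = 1 <-> 0 = 0
c -> (f <-> d) = 1 -> 0 = 0
(((d ^ c) ^ (((f <-> a) ^ f) <-> (d ^ c))) <-> b) ^ (c -> (f <-> d)) = 1 ^ 0 = 1
d -> b = 0 -> 1 = 1
~(d -> b) = ~1 = 0
c <-> ~(d -> b) = 1 <-> 0 = 0
~(c <-> ~(d -> b)) = ~0 = 1
c ^ f = 1 ^ 1 = 0
~(c <-> ~(d -> b)) -> (c ^ f) = 1 -> 0 = 0
((((d ^ c) ^ (((f <-> a) ^ f) <-> (d ^ c))) <-> b) ^ (c -> (f <-> d))) ^ (~(c <-> ~(d -> b)) -> (c ^ f)) = 1 ^ 0 = 1

1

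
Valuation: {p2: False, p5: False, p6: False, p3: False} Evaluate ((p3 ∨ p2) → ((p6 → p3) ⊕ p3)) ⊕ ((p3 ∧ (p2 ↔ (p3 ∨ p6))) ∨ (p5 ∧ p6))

True

p3 ∨ p2 = False ∨ False = False
p6 → p3 = False → False = True
(p6 → p3) ⊕ p3 = True ⊕ False = True
(p3 ∨ p2) → ((p6 → p3) ⊕ p3) = False → True = True
p3 ∨ p6 = False ∨ False = False
p2 ↔ (p3 ∨ p6) = False ↔ False = True
p3 ∧ (p2 ↔ (p3 ∨ p6)) = False ∧ True = False
p5 ∧ p6 = False ∧ False = False
(p3 ∧ (p2 ↔ (p3 ∨ p6))) ∨ (p5 ∧ p6) = False ∨ False = False
((p3 ∨ p2) → ((p6 → p3) ⊕ p3)) ⊕ ((p3 ∧ (p2 ↔ (p3 ∨ p6))) ∨ (p5 ∧ p6)) = True ⊕ False = True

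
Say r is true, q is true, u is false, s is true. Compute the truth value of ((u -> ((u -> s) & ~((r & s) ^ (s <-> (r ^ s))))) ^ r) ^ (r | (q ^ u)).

True

u -> s = False -> True = True
r & s = True & True = True
r ^ s = True ^ True = False
s <-> (r ^ s) = True <-> False = False
(r & s) ^ (s <-> (r ^ s)) = True ^ False = True
~((r & s) ^ (s <-> (r ^ s))) = ~True = False
(u -> s) & ~((r & s) ^ (s <-> (r ^ s))) = True & False = False
u -> ((u -> s) & ~((r & s) ^ (s <-> (r ^ s)))) = False -> False = True
(u -> ((u -> s) & ~((r & s) ^ (s <-> (r ^ s))))) ^ r = True ^ True = False
q ^ u = True ^ False = True
r | (q ^ u) = True | True = True
((u -> ((u -> s) & ~((r & s) ^ (s <-> (r ^ s))))) ^ r) ^ (r | (q ^ u)) = False ^ True = True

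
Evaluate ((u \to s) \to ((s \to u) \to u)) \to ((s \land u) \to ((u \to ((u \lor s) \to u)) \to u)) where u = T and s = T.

T

u \to s = T \to T = T
s \to u = T \to T = T
(s \to u) \to u = T \to T = T
(u \to s) \to ((s \to u) \to u) = T \to T = T
s \land u = T \land T = T
u \lor s = T \lor T = T
(u \lor s) \to u = T \to T = T
u \to ((u \lor s) \to u) = T \to T = T
(u \to ((u \lor s) \to u)) \to u = T \to T = T
(s \land u) \to ((u \to ((u \lor s) \to u)) \to u) = T \to T = T
((u \to s) \to ((s \to u) \to u)) \to ((s \land u) \to ((u \to ((u \lor s) \to u)) \to u)) = T \to T = T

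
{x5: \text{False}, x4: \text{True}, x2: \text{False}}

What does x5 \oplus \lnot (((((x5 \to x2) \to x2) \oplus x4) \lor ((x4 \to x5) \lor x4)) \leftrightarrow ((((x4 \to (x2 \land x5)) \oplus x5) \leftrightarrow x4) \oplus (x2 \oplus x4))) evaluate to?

\text{False}

x5 \to x2 = \text{False} \to \text{False} = \text{True}
(x5 \to x2) \to x2 = \text{True} \to \text{False} = \text{False}
((x5 \to x2) \to x2) \oplus x4 = \text{False} \oplus \text{True} = \text{True}
x4 \to x5 = \text{True} \to \text{False} = \text{False}
(x4 \to x5) \lor x4 = \text{False} \lor \text{True} = \text{True}
(((x5 \to x2) \to x2) \oplus x4) \lor ((x4 \to x5) \lor x4) = \text{True} \lor \text{True} = \text{True}
x2 \land x5 = \text{False} \land \text{False} = \text{False}
x4 \to (x2 \land x5) = \text{True} \to \text{False} = \text{False}
(x4 \to (x2 \land x5)) \oplus x5 = \text{False} \oplus \text{False} = \text{False}
((x4 \to (x2 \land x5)) \oplus x5) \leftrightarrow x4 = \text{False} \leftrightarrow \text{True} = \text{False}
x2 \oplus x4 = \text{False} \oplus \text{True} = \text{True}
(((x4 \to (x2 \land x5)) \oplus x5) \leftrightarrow x4) \oplus (x2 \oplus x4) = \text{False} \oplus \text{True} = \text{True}
((((x5 \to x2) \to x2) \oplus x4) \lor ((x4 \to x5) \lor x4)) \leftrightarrow ((((x4 \to (x2 \land x5)) \oplus x5) \leftrightarrow x4) \oplus (x2 \oplus x4)) = \text{True} \leftrightarrow \text{True} = \text{True}
\lnot (((((x5 \to x2) \to x2) \oplus x4) \lor ((x4 \to x5) \lor x4)) \leftrightarrow ((((x4 \to (x2 \land x5)) \oplus x5) \leftrightarrow x4) \oplus (x2 \oplus x4))) = \lnot \text{True} = \text{False}
x5 \oplus \lnot (((((x5 \to x2) \to x2) \oplus x4) \lor ((x4 \to x5) \lor x4)) \leftrightarrow ((((x4 \to (x2 \land x5)) \oplus x5) \leftrightarrow x4) \oplus (x2 \oplus x4))) = \text{False} \oplus \text{False} = \text{False}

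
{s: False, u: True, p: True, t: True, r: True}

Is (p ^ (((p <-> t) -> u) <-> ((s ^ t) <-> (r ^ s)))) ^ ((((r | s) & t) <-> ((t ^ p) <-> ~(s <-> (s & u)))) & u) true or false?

True

p <-> t = True <-> True = True
(p <-> t) -> u = True -> True = True
s ^ t = False ^ True = True
r ^ s = True ^ False = True
(s ^ t) <-> (r ^ s) = True <-> True = True
((p <-> t) -> u) <-> ((s ^ t) <-> (r ^ s)) = True <-> True = True
p ^ (((p <-> t) -> u) <-> ((s ^ t) <-> (r ^ s))) = True ^ True = False
r | s = True | False = True
(r | s) & t = True & True = True
t ^ p = True ^ True = False
s & u = False & True = False
s <-> (s & u) = False <-> False = True
~(s <-> (s & u)) = ~True = False
(t ^ p) <-> ~(s <-> (s & u)) = False <-> False = True
((r | s) & t) <-> ((t ^ p) <-> ~(s <-> (s & u))) = True <-> True = True
(((r | s) & t) <-> ((t ^ p) <-> ~(s <-> (s & u)))) & u = True & True = True
(p ^ (((p <-> t) -> u) <-> ((s ^ t) <-> (r ^ s)))) ^ ((((r | s) & t) <-> ((t ^ p) <-> ~(s <-> (s & u)))) & u) = False ^ True = True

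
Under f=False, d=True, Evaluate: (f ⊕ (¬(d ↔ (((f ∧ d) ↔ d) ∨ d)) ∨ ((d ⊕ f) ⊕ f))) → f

False

f ∧ d = False ∧ True = False
(f ∧ d) ↔ d = False ↔ True = False
((f ∧ d) ↔ d) ∨ d = False ∨ True = True
d ↔ (((f ∧ d) ↔ d) ∨ d) = True ↔ True = True
¬(d ↔ (((f ∧ d) ↔ d) ∨ d)) = ¬True = False
d ⊕ f = True ⊕ False = True
(d ⊕ f) ⊕ f = True ⊕ False = True
¬(d ↔ (((f ∧ d) ↔ d) ∨ d)) ∨ ((d ⊕ f) ⊕ f) = False ∨ True = True
f ⊕ (¬(d ↔ (((f ∧ d) ↔ d) ∨ d)) ∨ ((d ⊕ f) ⊕ f)) = False ⊕ True = True
(f ⊕ (¬(d ↔ (((f ∧ d) ↔ d) ∨ d)) ∨ ((d ⊕ f) ⊕ f))) → f = True → False = False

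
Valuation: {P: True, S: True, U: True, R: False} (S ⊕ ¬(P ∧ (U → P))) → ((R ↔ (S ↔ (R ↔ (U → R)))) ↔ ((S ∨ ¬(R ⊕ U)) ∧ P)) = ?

False

U → P = True → True = True
P ∧ (U → P) = True ∧ True = True
¬(P ∧ (U → P)) = ¬True = False
S ⊕ ¬(P ∧ (U → P)) = True ⊕ False = True
U → R = True → False = False
R ↔ (U → R) = False ↔ False = True
S ↔ (R ↔ (U → R)) = True ↔ True = True
R ↔ (S ↔ (R ↔ (U → R))) = False ↔ True = False
R ⊕ U = False ⊕ True = True
¬(R ⊕ U) = ¬True = False
S ∨ ¬(R ⊕ U) = True ∨ False = True
(S ∨ ¬(R ⊕ U)) ∧ P = True ∧ True = True
(R ↔ (S ↔ (R ↔ (U → R)))) ↔ ((S ∨ ¬(R ⊕ U)) ∧ P) = False ↔ True = False
(S ⊕ ¬(P ∧ (U → P))) → ((R ↔ (S ↔ (R ↔ (U → R)))) ↔ ((S ∨ ¬(R ⊕ U)) ∧ P)) = True → False = False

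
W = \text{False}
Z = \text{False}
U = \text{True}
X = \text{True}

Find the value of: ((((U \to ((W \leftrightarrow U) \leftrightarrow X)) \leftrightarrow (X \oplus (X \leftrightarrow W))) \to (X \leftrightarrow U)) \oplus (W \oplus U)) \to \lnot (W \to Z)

Substituting W=\text{False}, Z=\text{False}, U=\text{True}, X=\text{True}:
W \leftrightarrow U = \text{False} \leftrightarrow \text{True} = \text{False}
(W \leftrightarrow U) \leftrightarrow X = \text{False} \leftrightarrow \text{True} = \text{False}
U \to ((W \leftrightarrow U) \leftrightarrow X) = \text{True} \to \text{False} = \text{False}
X \leftrightarrow W = \text{True} \leftrightarrow \text{False} = \text{False}
X \oplus (X \leftrightarrow W) = \text{True} \oplus \text{False} = \text{True}
(U \to ((W \leftrightarrow U) \leftrightarrow X)) \leftrightarrow (X \oplus (X \leftrightarrow W)) = \text{False} \leftrightarrow \text{True} = \text{False}
X \leftrightarrow U = \text{True} \leftrightarrow \text{True} = \text{True}
((U \to ((W \leftrightarrow U) \leftrightarrow X)) \leftrightarrow (X \oplus (X \leftrightarrow W))) \to (X \leftrightarrow U) = \text{False} \to \text{True} = \text{True}
W \oplus U = \text{False} \oplus \text{True} = \text{True}
(((U \to ((W \leftrightarrow U) \leftrightarrow X)) \leftrightarrow (X \oplus (X \leftrightarrow W))) \to (X \leftrightarrow U)) \oplus (W \oplus U) = \text{True} \oplus \text{True} = \text{False}
W \to Z = \text{False} \to \text{False} = \text{True}
\lnot (W \to Z) = \lnot \text{True} = \text{False}
((((U \to ((W \leftrightarrow U) \leftrightarrow X)) \leftrightarrow (X \oplus (X \leftrightarrow W))) \to (X \leftrightarrow U)) \oplus (W \oplus U)) \to \lnot (W \to Z) = \text{False} \to \text{False} = \text{True}

\text{True}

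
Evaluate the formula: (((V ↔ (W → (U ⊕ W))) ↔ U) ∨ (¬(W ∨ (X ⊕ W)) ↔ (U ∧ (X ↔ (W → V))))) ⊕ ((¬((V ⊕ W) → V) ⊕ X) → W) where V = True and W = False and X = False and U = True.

False

Substituting V=True, W=False, X=False, U=True:
U ⊕ W = True ⊕ False = True
W → (U ⊕ W) = False → True = True
V ↔ (W → (U ⊕ W)) = True ↔ True = True
(V ↔ (W → (U ⊕ W))) ↔ U = True ↔ True = True
X ⊕ W = False ⊕ False = False
W ∨ (X ⊕ W) = False ∨ False = False
¬(W ∨ (X ⊕ W)) = ¬False = True
W → V = False → True = True
X ↔ (W → V) = False ↔ True = False
U ∧ (X ↔ (W → V)) = True ∧ False = False
¬(W ∨ (X ⊕ W)) ↔ (U ∧ (X ↔ (W → V))) = True ↔ False = False
((V ↔ (W → (U ⊕ W))) ↔ U) ∨ (¬(W ∨ (X ⊕ W)) ↔ (U ∧ (X ↔ (W → V)))) = True ∨ False = True
V ⊕ W = True ⊕ False = True
(V ⊕ W) → V = True → True = True
¬((V ⊕ W) → V) = ¬True = False
¬((V ⊕ W) → V) ⊕ X = False ⊕ False = False
(¬((V ⊕ W) → V) ⊕ X) → W = False → False = True
(((V ↔ (W → (U ⊕ W))) ↔ U) ∨ (¬(W ∨ (X ⊕ W)) ↔ (U ∧ (X ↔ (W → V))))) ⊕ ((¬((V ⊕ W) → V) ⊕ X) → W) = True ⊕ True = False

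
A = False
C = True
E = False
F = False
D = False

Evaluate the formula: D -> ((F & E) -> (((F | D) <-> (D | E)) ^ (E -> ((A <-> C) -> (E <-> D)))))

F & E = False & False = False
F | D = False | False = False
D | E = False | False = False
(F | D) <-> (D | E) = False <-> False = True
A <-> C = False <-> True = False
E <-> D = False <-> False = True
(A <-> C) -> (E <-> D) = False -> True = True
E -> ((A <-> C) -> (E <-> D)) = False -> True = True
((F | D) <-> (D | E)) ^ (E -> ((A <-> C) -> (E <-> D))) = True ^ True = False
(F & E) -> (((F | D) <-> (D | E)) ^ (E -> ((A <-> C) -> (E <-> D)))) = False -> False = True
D -> ((F & E) -> (((F | D) <-> (D | E)) ^ (E -> ((A <-> C) -> (E <-> D))))) = False -> True = True

True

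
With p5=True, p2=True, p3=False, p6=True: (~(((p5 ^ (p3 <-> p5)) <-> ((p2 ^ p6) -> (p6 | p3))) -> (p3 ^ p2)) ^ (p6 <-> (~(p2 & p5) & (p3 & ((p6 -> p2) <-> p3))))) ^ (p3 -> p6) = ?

Substituting p5=True, p2=True, p3=False, p6=True:
p3 <-> p5 = False <-> True = False
p5 ^ (p3 <-> p5) = True ^ False = True
p2 ^ p6 = True ^ True = False
p6 | p3 = True | False = True
(p2 ^ p6) -> (p6 | p3) = False -> True = True
(p5 ^ (p3 <-> p5)) <-> ((p2 ^ p6) -> (p6 | p3)) = True <-> True = True
p3 ^ p2 = False ^ True = True
((p5 ^ (p3 <-> p5)) <-> ((p2 ^ p6) -> (p6 | p3))) -> (p3 ^ p2) = True -> True = True
~(((p5 ^ (p3 <-> p5)) <-> ((p2 ^ p6) -> (p6 | p3))) -> (p3 ^ p2)) = ~True = False
p2 & p5 = True & True = True
~(p2 & p5) = ~True = False
p6 -> p2 = True -> True = True
(p6 -> p2) <-> p3 = True <-> False = False
p3 & ((p6 -> p2) <-> p3) = False & False = False
~(p2 & p5) & (p3 & ((p6 -> p2) <-> p3)) = False & False = False
p6 <-> (~(p2 & p5) & (p3 & ((p6 -> p2) <-> p3))) = True <-> False = False
~(((p5 ^ (p3 <-> p5)) <-> ((p2 ^ p6) -> (p6 | p3))) -> (p3 ^ p2)) ^ (p6 <-> (~(p2 & p5) & (p3 & ((p6 -> p2) <-> p3)))) = False ^ False = False
p3 -> p6 = False -> True = True
(~(((p5 ^ (p3 <-> p5)) <-> ((p2 ^ p6) -> (p6 | p3))) -> (p3 ^ p2)) ^ (p6 <-> (~(p2 & p5) & (p3 & ((p6 -> p2) <-> p3))))) ^ (p3 -> p6) = False ^ True = True

True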